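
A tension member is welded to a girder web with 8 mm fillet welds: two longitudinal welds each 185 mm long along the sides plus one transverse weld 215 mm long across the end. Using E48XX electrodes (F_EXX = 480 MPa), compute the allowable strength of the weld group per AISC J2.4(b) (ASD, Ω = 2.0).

R_n/Ω ≈ 519 kN

t_e = 0.707 × 8 = 5.656 mm.
R_nwl = 0.6 × 480 × 5.656 × 370 × 10⁻³ = 602.7 kN (longitudinal, 2 welds).
R_nwt = 0.6 × 480 × 5.656 × 215 × 10⁻³ = 350.2 kN (transverse, base value).
(i) R_nwl + R_nwt = 952.9 kN; (ii) 0.85 R_nwl + 1.5 R_nwt = 1038 kN.
R_n = max = 1038 kN [governs: (ii)]; R_n/Ω = 518.8 kN.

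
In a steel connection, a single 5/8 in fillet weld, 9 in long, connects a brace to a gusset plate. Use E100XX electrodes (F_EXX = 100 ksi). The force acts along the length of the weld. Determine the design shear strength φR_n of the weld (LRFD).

Effective throat t_e = 0.707 × 0.625 = 0.4419 in.
Total length L = 9 in; A_we = 0.4419 × 9 = 3.977 in².
F_nw = 0.6 F_EXX = 0.6 × 100 = 60 ksi.
φR_n = 0.75 × 60 × 3.977 = 179 kips.

φR_n ≈ 179 kips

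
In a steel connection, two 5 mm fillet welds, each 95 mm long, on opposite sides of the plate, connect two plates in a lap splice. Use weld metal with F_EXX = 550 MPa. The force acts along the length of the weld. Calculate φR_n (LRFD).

Effective throat t_e = 0.707 × 5 = 3.535 mm.
Total length L = 190 mm; A_we = 3.535 × 190 = 671.6 mm².
F_nw = 0.6 F_EXX = 0.6 × 550 = 330 MPa.
φR_n = 0.75 × 330 × 671.6 × 10⁻³ = 166.2 kN.

φR_n ≈ 166 kN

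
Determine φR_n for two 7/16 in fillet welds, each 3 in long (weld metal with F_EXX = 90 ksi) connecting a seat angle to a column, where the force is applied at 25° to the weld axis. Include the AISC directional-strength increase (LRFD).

t_e = 0.707 × 0.4375 = 0.3093 in; A_we = 0.3093 × 6 = 1.856 in².
Directional factor: 1.0 + 0.5 sin^1.5(25°) = 1.137.
F_nw = 0.6 × 90 × 1.137 = 61.42 ksi.
φR_n = 0.75 × 61.42 × 1.856 = 85.49 kip.

φR_n ≈ 85.5 kip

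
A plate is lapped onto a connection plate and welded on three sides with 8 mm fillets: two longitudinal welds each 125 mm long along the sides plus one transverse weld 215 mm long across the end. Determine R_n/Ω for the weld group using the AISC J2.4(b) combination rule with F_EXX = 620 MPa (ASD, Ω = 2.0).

t_e = 0.707 × 8 = 5.656 mm.
R_nwl = 0.6 × 620 × 5.656 × 250 × 10⁻³ = 526 kN (longitudinal, 2 welds).
R_nwt = 0.6 × 620 × 5.656 × 215 × 10⁻³ = 452.4 kN (transverse, base value).
(i) R_nwl + R_nwt = 978.4 kN; (ii) 0.85 R_nwl + 1.5 R_nwt = 1126 kN.
R_n = max = 1126 kN [governs: (ii)]; R_n/Ω = 562.8 kN.

R_n/Ω ≈ 563 kN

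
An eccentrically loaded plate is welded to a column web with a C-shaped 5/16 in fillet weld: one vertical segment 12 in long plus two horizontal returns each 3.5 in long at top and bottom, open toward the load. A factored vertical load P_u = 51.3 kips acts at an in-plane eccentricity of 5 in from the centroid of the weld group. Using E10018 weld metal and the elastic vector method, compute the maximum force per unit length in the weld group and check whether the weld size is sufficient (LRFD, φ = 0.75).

f_max ≈ 5.79 kip/in; adequate

E100XX → F_EXX = 100 ksi.
Total weld length L_w = 19 in. Treat welds as unit-width lines.
Centroid: x̄ = 2×3.5×1.75 / 19 = 0.6447 in from the vertical weld.
Polar moment about centroid: J = I_x + I_y = [12³/12 + 2×3.5×6²] + [12×0.6447² + 2(3.5³/12 + 3.5×1.105²)] = 416.7 in³.
Direct shear f_v = P/L_w = 51.3 / 19 = 2.7 kip/in (vertical).
Torsion M = P·e = 51.3 × 5 = 256.5 kip·in.
Critical point at (x, y) = (2.855, 6) from centroid. f_tx = M·y/J = 3.693 kip/in; f_ty = M·x/J = 1.758 kip/in.
Resultant f_max = √[f_tx² + (f_v + f_ty)²] = √[3.693² + (2.7 + 1.758)²] = 5.789 kip/in.
Capacity per unit length: φr_n = 0.75 × 0.6 × 100 × (0.707 × 0.3125) = 9.942 kip/in.
5.789 ≤ 9.942 → adequate.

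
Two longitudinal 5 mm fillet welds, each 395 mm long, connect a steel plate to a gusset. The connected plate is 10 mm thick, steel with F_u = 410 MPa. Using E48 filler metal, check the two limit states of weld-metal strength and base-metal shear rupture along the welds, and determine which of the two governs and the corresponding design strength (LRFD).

E48XX → F_EXX = 480 MPa.
t_e = 0.707 × 5 = 3.535 mm; L = 790 mm.
Weld metal: φR_n = 0.75 × 0.6 × 480 × 3.535 × 790 × 10⁻³ = 603.2 kN.
Base metal (shear rupture): φR_n = 0.75 × 0.6 × 410 × 10 × 790 × 10⁻³ = 1458 kN.
Governing: weld metal.

φR_n ≈ 603 kN (weld metal governs)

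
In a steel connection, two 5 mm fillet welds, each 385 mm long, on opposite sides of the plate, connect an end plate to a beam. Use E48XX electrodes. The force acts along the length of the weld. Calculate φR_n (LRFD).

E48XX → F_EXX = 480 MPa.
Effective throat t_e = 0.707 × 5 = 3.535 mm.
Total length L = 770 mm; A_we = 3.535 × 770 = 2722 mm².
F_nw = 0.6 F_EXX = 0.6 × 480 = 288 MPa.
φR_n = 0.75 × 288 × 2722 × 10⁻³ = 587.9 kN.

φR_n ≈ 588 kN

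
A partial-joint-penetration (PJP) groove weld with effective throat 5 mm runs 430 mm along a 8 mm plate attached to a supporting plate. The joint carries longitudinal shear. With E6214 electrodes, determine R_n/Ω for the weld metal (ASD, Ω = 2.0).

E62XX → F_EXX = 620 MPa.
Effective throat (given) t_e = 5 mm.
A_we = 5 × 430 = 2150 mm².
F_nw = 0.6 F_EXX = 372 MPa.
R_n/Ω = (372 × 2150) / 2.0 × 10⁻³ = 399.9 kN.

R_n/Ω ≈ 400 kN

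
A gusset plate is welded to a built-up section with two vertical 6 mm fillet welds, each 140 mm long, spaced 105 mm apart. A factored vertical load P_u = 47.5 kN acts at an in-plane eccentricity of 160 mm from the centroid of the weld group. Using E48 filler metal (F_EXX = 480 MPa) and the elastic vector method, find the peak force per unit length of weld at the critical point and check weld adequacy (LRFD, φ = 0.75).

f_max ≈ 657 N/mm; adequate

Total weld length L_w = 280 mm. Treat welds as unit-width lines.
Polar moment about centroid: J = 2[d³/12 + d(b/2)²] = 2[140³/12 + 140×52.5²] = 1229000 mm³.
Direct shear f_v = P/L_w = 47.5×10³ / 280 = 169.6 N/mm (vertical).
Torsion M = P·e = 47.5×10³ × 160 = 7600000 N·mm.
Critical point at (x, y) = (52.5, 70) from centroid. f_tx = M·y/J = 432.8 N/mm; f_ty = M·x/J = 324.6 N/mm.
Resultant f_max = √[f_tx² + (f_v + f_ty)²] = √[432.8² + (169.6 + 324.6)²] = 657 N/mm.
Capacity per unit length: φr_n = 0.75 × 0.6 × 480 × (0.707 × 6) = 916.3 N/mm.
657 ≤ 916.3 → adequate.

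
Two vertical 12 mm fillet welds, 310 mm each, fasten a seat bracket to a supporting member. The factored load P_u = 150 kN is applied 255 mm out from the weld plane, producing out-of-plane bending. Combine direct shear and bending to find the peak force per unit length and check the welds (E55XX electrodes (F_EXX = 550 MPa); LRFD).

L_w = 2 × 310 = 620 mm; section modulus (unit throat) S = 2 × L²/6 = 32030 mm².
Direct shear f_v = P/L_w = 150×10³/620 = 241.9 N/mm.
Moment M = P × e = 150×10³ × 255 = 38250000 N·mm; bending f_b = M/S = 1194 N/mm.
f_max = √(f_v² + f_b²) = √(241.9² + 1194²) = 1218 N/mm.
φr_n = 0.75 × 0.6 × 550 × (0.707 × 12) = 2100 N/mm → adequate.

f_max ≈ 1220 N/mm; adequate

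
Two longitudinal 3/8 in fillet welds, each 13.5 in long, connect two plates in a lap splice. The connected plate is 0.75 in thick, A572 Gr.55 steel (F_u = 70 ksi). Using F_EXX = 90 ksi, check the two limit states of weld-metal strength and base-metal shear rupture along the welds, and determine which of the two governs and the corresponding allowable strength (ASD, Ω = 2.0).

R_n/Ω ≈ 193 kip (weld metal governs)

t_e = 0.707 × 0.375 = 0.2651 in; L = 27 in.
Weld metal: R_n/Ω = (1/2.0) × 0.6 × 90 × 0.2651 × 27 = 193.3 kip.
Base metal (shear rupture): R_n/Ω = (1/2.0) × 0.6 × 70 × 0.75 × 27 = 425.2 kip.
Governing: weld metal.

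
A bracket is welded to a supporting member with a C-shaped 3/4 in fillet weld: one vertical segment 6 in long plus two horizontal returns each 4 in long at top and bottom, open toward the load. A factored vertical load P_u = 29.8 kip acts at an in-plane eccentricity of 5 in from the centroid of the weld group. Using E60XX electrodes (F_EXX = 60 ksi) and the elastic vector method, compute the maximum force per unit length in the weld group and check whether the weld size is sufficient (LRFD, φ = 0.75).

Total weld length L_w = 14 in. Treat welds as unit-width lines.
Centroid: x̄ = 2×4×2 / 14 = 1.143 in from the vertical weld.
Polar moment about centroid: J = I_x + I_y = [6³/12 + 2×4×3²] + [6×1.143² + 2(4³/12 + 4×0.8571²)] = 114.4 in³.
Direct shear f_v = P/L_w = 29.8 / 14 = 2.129 kip/in (vertical).
Torsion M = P·e = 29.8 × 5 = 149 kip·in.
Critical point at (x, y) = (2.857, 3) from centroid. f_tx = M·y/J = 3.908 kip/in; f_ty = M·x/J = 3.722 kip/in.
Resultant f_max = √[f_tx² + (f_v + f_ty)²] = √[3.908² + (2.129 + 3.722)²] = 7.036 kip/in.
Capacity per unit length: φr_n = 0.75 × 0.6 × 60 × (0.707 × 0.75) = 14.32 kip/in.
7.036 ≤ 14.32 → adequate.

f_max ≈ 7.04 kip/in; adequate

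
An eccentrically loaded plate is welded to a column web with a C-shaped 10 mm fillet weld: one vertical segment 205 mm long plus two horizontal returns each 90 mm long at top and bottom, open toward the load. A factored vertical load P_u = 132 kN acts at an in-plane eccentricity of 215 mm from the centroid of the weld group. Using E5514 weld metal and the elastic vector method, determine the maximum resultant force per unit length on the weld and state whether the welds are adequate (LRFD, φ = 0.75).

f_max ≈ 1420 N/mm; adequate

E55XX → F_EXX = 550 MPa.
Total weld length L_w = 385 mm. Treat welds as unit-width lines.
Centroid: x̄ = 2×90×45 / 385 = 21.04 mm from the vertical weld.
Polar moment about centroid: J = I_x + I_y = [205³/12 + 2×90×102.5²] + [205×21.04² + 2(90³/12 + 90×23.96²)] = 2925000 mm³.
Direct shear f_v = P/L_w = 132×10³ / 385 = 342.9 N/mm (vertical).
Torsion M = P·e = 132×10³ × 215 = 28380000 N·mm.
Critical point at (x, y) = (68.96, 102.5) from centroid. f_tx = M·y/J = 994.6 N/mm; f_ty = M·x/J = 669.2 N/mm.
Resultant f_max = √[f_tx² + (f_v + f_ty)²] = √[994.6² + (342.9 + 669.2)²] = 1419 N/mm.
Capacity per unit length: φr_n = 0.75 × 0.6 × 550 × (0.707 × 10) = 1750 N/mm.
1419 ≤ 1750 → adequate.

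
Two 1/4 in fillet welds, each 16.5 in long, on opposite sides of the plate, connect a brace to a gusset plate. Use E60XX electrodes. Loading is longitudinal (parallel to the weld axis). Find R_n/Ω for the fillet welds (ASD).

E60XX → F_EXX = 60 ksi.
Effective throat t_e = 0.707 × 0.25 = 0.1767 in.
Total length L = 33 in; A_we = 0.1767 × 33 = 5.833 in².
F_nw = 0.6 F_EXX = 0.6 × 60 = 36 ksi.
R_n = 36 × 5.833 = 210 kip; R_n/Ω = 210/2.0 = 105 kip.

R_n/Ω ≈ 105 kip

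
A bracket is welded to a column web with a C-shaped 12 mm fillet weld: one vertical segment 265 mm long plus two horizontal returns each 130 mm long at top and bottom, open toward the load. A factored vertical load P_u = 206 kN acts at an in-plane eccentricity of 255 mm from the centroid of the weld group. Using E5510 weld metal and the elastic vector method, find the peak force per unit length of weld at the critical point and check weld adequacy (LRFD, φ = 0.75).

f_max ≈ 1500 N/mm; adequate

E55XX → F_EXX = 550 MPa.
Total weld length L_w = 525 mm. Treat welds as unit-width lines.
Centroid: x̄ = 2×130×65 / 525 = 32.19 mm from the vertical weld.
Polar moment about centroid: J = I_x + I_y = [265³/12 + 2×130×132.5²] + [265×32.19² + 2(130³/12 + 130×32.81²)] = 7036000 mm³.
Direct shear f_v = P/L_w = 206×10³ / 525 = 392.4 N/mm (vertical).
Torsion M = P·e = 206×10³ × 255 = 52530000 N·mm.
Critical point at (x, y) = (97.81, 132.5) from centroid. f_tx = M·y/J = 989.2 N/mm; f_ty = M·x/J = 730.2 N/mm.
Resultant f_max = √[f_tx² + (f_v + f_ty)²] = √[989.2² + (392.4 + 730.2)²] = 1496 N/mm.
Capacity per unit length: φr_n = 0.75 × 0.6 × 550 × (0.707 × 12) = 2100 N/mm.
1496 ≤ 2100 → adequate.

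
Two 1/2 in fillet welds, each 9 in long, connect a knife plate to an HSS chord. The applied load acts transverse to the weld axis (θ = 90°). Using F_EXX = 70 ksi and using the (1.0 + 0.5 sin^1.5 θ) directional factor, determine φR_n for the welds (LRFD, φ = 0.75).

φR_n ≈ 301 kip

t_e = 0.707 × 0.5 = 0.3535 in; A_we = 0.3535 × 18 = 6.363 in².
Directional factor: 1.0 + 0.5 sin^1.5(90°) = 1.5.
F_nw = 0.6 × 70 × 1.5 = 63 ksi.
φR_n = 0.75 × 63 × 6.363 = 300.7 kip.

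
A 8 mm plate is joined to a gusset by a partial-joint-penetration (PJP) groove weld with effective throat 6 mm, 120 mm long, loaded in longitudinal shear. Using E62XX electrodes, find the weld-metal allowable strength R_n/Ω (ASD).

R_n/Ω ≈ 134 kN

E62XX → F_EXX = 620 MPa.
Effective throat (given) t_e = 6 mm.
A_we = 6 × 120 = 720 mm².
F_nw = 0.6 F_EXX = 372 MPa.
R_n/Ω = (372 × 720) / 2.0 × 10⁻³ = 133.9 kN.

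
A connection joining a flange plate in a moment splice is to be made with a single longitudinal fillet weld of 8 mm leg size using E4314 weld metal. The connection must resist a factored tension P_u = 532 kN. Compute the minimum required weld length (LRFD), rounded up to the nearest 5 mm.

E43XX → F_EXX = 430 MPa.
Throat t_e = 0.707 × 8 = 5.656 mm.
φr_n = 0.75 × 0.6 × 430 × 5.656 × 10⁻³ = 1.094 kN/mm.
L_req = P_u / φr_n = 532 / 1.094 = 486.1 mm total.
Round up → use L = 490 mm.

L = 490 mm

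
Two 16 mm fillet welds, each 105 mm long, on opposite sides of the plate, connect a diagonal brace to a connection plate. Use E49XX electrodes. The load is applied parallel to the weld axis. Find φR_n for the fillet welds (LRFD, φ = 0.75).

E49XX → F_EXX = 490 MPa.
Effective throat t_e = 0.707 × 16 = 11.31 mm.
Total length L = 210 mm; A_we = 11.31 × 210 = 2376 mm².
F_nw = 0.6 F_EXX = 0.6 × 490 = 294 MPa.
φR_n = 0.75 × 294 × 2376 × 10⁻³ = 523.8 kN.

φR_n ≈ 524 kN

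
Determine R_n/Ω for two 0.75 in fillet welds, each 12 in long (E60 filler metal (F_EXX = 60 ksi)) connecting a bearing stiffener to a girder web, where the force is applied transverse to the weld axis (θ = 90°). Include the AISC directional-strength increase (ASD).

t_e = 0.707 × 0.75 = 0.5302 in; A_we = 0.5302 × 24 = 12.73 in².
Directional factor: 1.0 + 0.5 sin^1.5(90°) = 1.5.
F_nw = 0.6 × 60 × 1.5 = 54 ksi.
R_n/Ω = (54 × 12.73) / 2.0 = 343.6 kip.

R_n/Ω ≈ 344 kip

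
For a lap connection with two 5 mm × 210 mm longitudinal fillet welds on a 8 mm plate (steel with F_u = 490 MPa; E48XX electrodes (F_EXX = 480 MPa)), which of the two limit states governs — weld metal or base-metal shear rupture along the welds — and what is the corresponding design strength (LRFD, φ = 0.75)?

φR_n ≈ 321 kN (weld metal governs)

t_e = 0.707 × 5 = 3.535 mm; L = 420 mm.
Weld metal: φR_n = 0.75 × 0.6 × 480 × 3.535 × 420 × 10⁻³ = 320.7 kN.
Base metal (shear rupture): φR_n = 0.75 × 0.6 × 490 × 8 × 420 × 10⁻³ = 740.9 kN.
Governing: weld metal.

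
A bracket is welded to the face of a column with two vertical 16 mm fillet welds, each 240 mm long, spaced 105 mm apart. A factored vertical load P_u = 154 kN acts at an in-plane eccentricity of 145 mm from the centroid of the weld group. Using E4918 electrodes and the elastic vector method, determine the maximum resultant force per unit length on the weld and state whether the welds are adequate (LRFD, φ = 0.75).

f_max ≈ 980 N/mm; adequate

E49XX → F_EXX = 490 MPa.
Total weld length L_w = 480 mm. Treat welds as unit-width lines.
Polar moment about centroid: J = 2[d³/12 + d(b/2)²] = 2[240³/12 + 240×52.5²] = 3627000 mm³.
Direct shear f_v = P/L_w = 154×10³ / 480 = 320.8 N/mm (vertical).
Torsion M = P·e = 154×10³ × 145 = 22330000 N·mm.
Critical point at (x, y) = (52.5, 120) from centroid. f_tx = M·y/J = 738.8 N/mm; f_ty = M·x/J = 323.2 N/mm.
Resultant f_max = √[f_tx² + (f_v + f_ty)²] = √[738.8² + (320.8 + 323.2)²] = 980.1 N/mm.
Capacity per unit length: φr_n = 0.75 × 0.6 × 490 × (0.707 × 16) = 2494 N/mm.
980.1 ≤ 2494 → adequate.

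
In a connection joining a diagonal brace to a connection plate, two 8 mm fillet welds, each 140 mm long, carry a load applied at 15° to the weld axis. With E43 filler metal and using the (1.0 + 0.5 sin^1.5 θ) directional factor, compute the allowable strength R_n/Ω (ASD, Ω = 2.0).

R_n/Ω ≈ 218 kN

E43XX → F_EXX = 430 MPa.
t_e = 0.707 × 8 = 5.656 mm; A_we = 5.656 × 280 = 1584 mm².
Directional factor: 1.0 + 0.5 sin^1.5(15°) = 1.066.
F_nw = 0.6 × 430 × 1.066 = 275 MPa.
R_n/Ω = (275 × 1584) / 2.0 × 10⁻³ = 217.7 kN.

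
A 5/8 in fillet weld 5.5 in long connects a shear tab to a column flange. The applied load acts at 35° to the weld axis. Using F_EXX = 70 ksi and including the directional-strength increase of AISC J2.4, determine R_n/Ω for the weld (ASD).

R_n/Ω ≈ 62.1 kips

t_e = 0.707 × 0.625 = 0.4419 in; A_we = 0.4419 × 5.5 = 2.43 in².
Directional factor: 1.0 + 0.5 sin^1.5(35°) = 1.217.
F_nw = 0.6 × 70 × 1.217 = 51.12 ksi.
R_n/Ω = (51.12 × 2.43) / 2.0 = 62.12 kips.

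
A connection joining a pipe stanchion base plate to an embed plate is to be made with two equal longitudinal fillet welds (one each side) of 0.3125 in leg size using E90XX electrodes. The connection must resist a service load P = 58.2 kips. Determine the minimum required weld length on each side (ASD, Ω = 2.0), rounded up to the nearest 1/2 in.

L = 5 in on each side

E90XX → F_EXX = 90 ksi.
Throat t_e = 0.707 × 0.3125 = 0.2209 in.
r_n/Ω = (0.6 × 90 × 0.2209) / 2.0 = 5.965 kip/in.
L_req = P / (r_n/Ω) = 58.2 / 5.965 = 9.756 in total.
Per side: 9.756 / 2 = 4.878 in.
Round up → use L = 5 in on each side.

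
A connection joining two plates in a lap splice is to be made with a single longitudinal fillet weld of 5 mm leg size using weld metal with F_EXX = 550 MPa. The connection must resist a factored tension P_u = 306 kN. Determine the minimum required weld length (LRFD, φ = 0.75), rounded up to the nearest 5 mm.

L = 350 mm

Throat t_e = 0.707 × 5 = 3.535 mm.
φr_n = 0.75 × 0.6 × 550 × 3.535 × 10⁻³ = 0.8749 kN/mm.
L_req = P_u / φr_n = 306 / 0.8749 = 349.7 mm total.
Round up → use L = 350 mm.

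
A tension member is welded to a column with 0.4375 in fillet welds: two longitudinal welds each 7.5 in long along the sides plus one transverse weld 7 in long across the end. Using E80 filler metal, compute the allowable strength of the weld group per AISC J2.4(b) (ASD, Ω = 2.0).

E80XX → F_EXX = 80 ksi.
t_e = 0.707 × 0.4375 = 0.3093 in.
R_nwl = 0.6 × 80 × 0.3093 × 15 = 222.7 kips (longitudinal, 2 welds).
R_nwt = 0.6 × 80 × 0.3093 × 7 = 103.9 kips (transverse, base value).
(i) R_nwl + R_nwt = 326.6 kips; (ii) 0.85 R_nwl + 1.5 R_nwt = 345.2 kips.
R_n = max = 345.2 kips [governs: (ii)]; R_n/Ω = 172.6 kips.

R_n/Ω ≈ 173 kips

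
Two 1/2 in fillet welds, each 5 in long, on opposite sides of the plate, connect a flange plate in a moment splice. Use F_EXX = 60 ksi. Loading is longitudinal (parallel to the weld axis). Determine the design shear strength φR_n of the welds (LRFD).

φR_n ≈ 95.4 kips

Effective throat t_e = 0.707 × 0.5 = 0.3535 in.
Total length L = 10 in; A_we = 0.3535 × 10 = 3.535 in².
F_nw = 0.6 F_EXX = 0.6 × 60 = 36 ksi.
φR_n = 0.75 × 36 × 3.535 = 95.44 kips.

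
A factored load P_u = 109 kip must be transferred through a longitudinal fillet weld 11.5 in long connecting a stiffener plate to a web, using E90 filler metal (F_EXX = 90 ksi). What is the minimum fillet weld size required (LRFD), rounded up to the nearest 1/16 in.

Total weld length L = 11.5 in.
Required throat t_e = P_u / (φ × 0.6 F_EXX × L) = 109 / (0.75 × 0.6 × 90 × 11.5) = 0.234 in.
Required leg w = t_e / 0.707 = 0.331 in → use 3/8 in.

w = 3/8 in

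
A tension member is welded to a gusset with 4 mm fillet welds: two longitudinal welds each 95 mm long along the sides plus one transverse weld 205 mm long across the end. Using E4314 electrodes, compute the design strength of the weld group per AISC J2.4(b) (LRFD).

φR_n ≈ 257 kN

E43XX → F_EXX = 430 MPa.
t_e = 0.707 × 4 = 2.828 mm.
R_nwl = 0.6 × 430 × 2.828 × 190 × 10⁻³ = 138.6 kN (longitudinal, 2 welds).
R_nwt = 0.6 × 430 × 2.828 × 205 × 10⁻³ = 149.6 kN (transverse, base value).
(i) R_nwl + R_nwt = 288.2 kN; (ii) 0.85 R_nwl + 1.5 R_nwt = 342.2 kN.
R_n = max = 342.2 kN [governs: (ii)]; φR_n = 256.6 kN.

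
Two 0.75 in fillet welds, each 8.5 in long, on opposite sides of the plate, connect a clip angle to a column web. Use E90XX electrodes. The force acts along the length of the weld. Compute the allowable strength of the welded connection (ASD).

R_n/Ω ≈ 243 kips

E90XX → F_EXX = 90 ksi.
Effective throat t_e = 0.707 × 0.75 = 0.5302 in.
Total length L = 17 in; A_we = 0.5302 × 17 = 9.014 in².
F_nw = 0.6 F_EXX = 0.6 × 90 = 54 ksi.
R_n = 54 × 9.014 = 486.8 kips; R_n/Ω = 486.8/2.0 = 243.4 kips.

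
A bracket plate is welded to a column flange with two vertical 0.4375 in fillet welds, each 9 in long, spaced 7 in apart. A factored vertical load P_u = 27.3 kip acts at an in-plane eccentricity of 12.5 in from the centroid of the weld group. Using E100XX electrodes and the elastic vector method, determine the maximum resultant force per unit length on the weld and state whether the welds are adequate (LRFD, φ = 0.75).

E100XX → F_EXX = 100 ksi.
Total weld length L_w = 18 in. Treat welds as unit-width lines.
Polar moment about centroid: J = 2[d³/12 + d(b/2)²] = 2[9³/12 + 9×3.5²] = 342 in³.
Direct shear f_v = P/L_w = 27.3 / 18 = 1.517 kip/in (vertical).
Torsion M = P·e = 27.3 × 12.5 = 341.25 kip·in.
Critical point at (x, y) = (3.5, 4.5) from centroid. f_tx = M·y/J = 4.49 kip/in; f_ty = M·x/J = 3.492 kip/in.
Resultant f_max = √[f_tx² + (f_v + f_ty)²] = √[4.49² + (1.517 + 3.492)²] = 6.727 kip/in.
Capacity per unit length: φr_n = 0.75 × 0.6 × 100 × (0.707 × 0.4375) = 13.92 kip/in.
6.727 ≤ 13.92 → adequate.

f_max ≈ 6.73 kip/in; adequate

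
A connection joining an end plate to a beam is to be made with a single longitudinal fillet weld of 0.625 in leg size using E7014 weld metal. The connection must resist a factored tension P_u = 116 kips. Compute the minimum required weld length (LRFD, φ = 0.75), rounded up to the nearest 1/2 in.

E70XX → F_EXX = 70 ksi.
Throat t_e = 0.707 × 0.625 = 0.4419 in.
φr_n = 0.75 × 0.6 × 70 × 0.4419 = 13.92 kips/in.
L_req = P_u / φr_n = 116 / 13.92 = 8.334 in total.
Round up → use L = 8.5 in.

L = 8.5 in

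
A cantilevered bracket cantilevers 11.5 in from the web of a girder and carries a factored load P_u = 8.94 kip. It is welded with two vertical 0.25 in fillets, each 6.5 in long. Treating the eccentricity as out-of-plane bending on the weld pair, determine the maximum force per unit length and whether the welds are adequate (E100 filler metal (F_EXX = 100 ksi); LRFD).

f_max ≈ 7.33 kip/in; adequate

L_w = 2 × 6.5 = 13 in; section modulus (unit throat) S = 2 × L²/6 = 14.08 in².
Direct shear f_v = P/L_w = 8.94/13 = 0.6877 kip/in.
Moment M = P × e = 8.94 × 11.5 = 102.81 kip·in; bending f_b = M/S = 7.3 kip/in.
f_max = √(f_v² + f_b²) = √(0.6877² + 7.3²) = 7.332 kip/in.
φr_n = 0.75 × 0.6 × 100 × (0.707 × 0.25) = 7.954 kip/in → adequate.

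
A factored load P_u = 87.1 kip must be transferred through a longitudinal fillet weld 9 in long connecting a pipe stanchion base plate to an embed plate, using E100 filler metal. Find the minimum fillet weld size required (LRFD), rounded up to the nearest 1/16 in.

E100XX → F_EXX = 100 ksi.
Total weld length L = 9 in.
Required throat t_e = P_u / (φ × 0.6 F_EXX × L) = 87.1 / (0.75 × 0.6 × 100 × 9) = 0.2151 in.
Required leg w = t_e / 0.707 = 0.3042 in → use 5/16 in.

w = 5/16 in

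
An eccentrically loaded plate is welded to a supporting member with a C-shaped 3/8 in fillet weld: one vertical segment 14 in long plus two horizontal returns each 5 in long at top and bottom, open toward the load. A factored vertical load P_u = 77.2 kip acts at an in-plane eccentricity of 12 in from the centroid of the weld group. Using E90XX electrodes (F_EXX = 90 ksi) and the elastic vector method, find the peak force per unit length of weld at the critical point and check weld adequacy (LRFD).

f_max ≈ 11.5 kip/in; NOT adequate

Total weld length L_w = 24 in. Treat welds as unit-width lines.
Centroid: x̄ = 2×5×2.5 / 24 = 1.042 in from the vertical weld.
Polar moment about centroid: J = I_x + I_y = [14³/12 + 2×5×7²] + [14×1.042² + 2(5³/12 + 5×1.458²)] = 776 in³.
Direct shear f_v = P/L_w = 77.2 / 24 = 3.217 kip/in (vertical).
Torsion M = P·e = 77.2 × 12 = 926.4 kip·in.
Critical point at (x, y) = (3.958, 7) from centroid. f_tx = M·y/J = 8.357 kip/in; f_ty = M·x/J = 4.726 kip/in.
Resultant f_max = √[f_tx² + (f_v + f_ty)²] = √[8.357² + (3.217 + 4.726)²] = 11.53 kip/in.
Capacity per unit length: φr_n = 0.75 × 0.6 × 90 × (0.707 × 0.375) = 10.74 kip/in.
11.53 > 10.74 → NOT adequate.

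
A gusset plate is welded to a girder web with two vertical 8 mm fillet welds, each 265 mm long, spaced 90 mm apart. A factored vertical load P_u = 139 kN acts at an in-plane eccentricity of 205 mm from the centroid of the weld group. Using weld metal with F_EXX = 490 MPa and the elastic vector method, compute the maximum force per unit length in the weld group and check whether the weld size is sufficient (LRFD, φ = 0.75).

Total weld length L_w = 530 mm. Treat welds as unit-width lines.
Polar moment about centroid: J = 2[d³/12 + d(b/2)²] = 2[265³/12 + 265×45²] = 4175000 mm³.
Direct shear f_v = P/L_w = 139×10³ / 530 = 262.3 N/mm (vertical).
Torsion M = P·e = 139×10³ × 205 = 28495000 N·mm.
Critical point at (x, y) = (45, 132.5) from centroid. f_tx = M·y/J = 904.4 N/mm; f_ty = M·x/J = 307.1 N/mm.
Resultant f_max = √[f_tx² + (f_v + f_ty)²] = √[904.4² + (262.3 + 307.1)²] = 1069 N/mm.
Capacity per unit length: φr_n = 0.75 × 0.6 × 490 × (0.707 × 8) = 1247 N/mm.
1069 ≤ 1247 → adequate.

f_max ≈ 1070 N/mm; adequate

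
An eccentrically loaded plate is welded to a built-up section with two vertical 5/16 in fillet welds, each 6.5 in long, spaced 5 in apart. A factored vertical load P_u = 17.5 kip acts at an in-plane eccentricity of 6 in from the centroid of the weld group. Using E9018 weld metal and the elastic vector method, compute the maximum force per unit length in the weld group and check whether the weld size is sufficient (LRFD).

E90XX → F_EXX = 90 ksi.
Total weld length L_w = 13 in. Treat welds as unit-width lines.
Polar moment about centroid: J = 2[d³/12 + d(b/2)²] = 2[6.5³/12 + 6.5×2.5²] = 127 in³.
Direct shear f_v = P/L_w = 17.5 / 13 = 1.346 kip/in (vertical).
Torsion M = P·e = 17.5 × 6 = 105 kip·in.
Critical point at (x, y) = (2.5, 3.25) from centroid. f_tx = M·y/J = 2.687 kip/in; f_ty = M·x/J = 2.067 kip/in.
Resultant f_max = √[f_tx² + (f_v + f_ty)²] = √[2.687² + (1.346 + 2.067)²] = 4.343 kip/in.
Capacity per unit length: φr_n = 0.75 × 0.6 × 90 × (0.707 × 0.3125) = 8.948 kip/in.
4.343 ≤ 8.948 → adequate.

f_max ≈ 4.34 kip/in; adequate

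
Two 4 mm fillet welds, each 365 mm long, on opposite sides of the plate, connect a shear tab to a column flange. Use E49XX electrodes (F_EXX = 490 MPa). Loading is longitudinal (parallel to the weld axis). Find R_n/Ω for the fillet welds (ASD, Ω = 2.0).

R_n/Ω ≈ 303 kN

Effective throat t_e = 0.707 × 4 = 2.828 mm.
Total length L = 730 mm; A_we = 2.828 × 730 = 2064 mm².
F_nw = 0.6 F_EXX = 0.6 × 490 = 294 MPa.
R_n = 294 × 2064 × 10⁻³ = 606.9 kN; R_n/Ω = 606.9/2.0 = 303.5 kN.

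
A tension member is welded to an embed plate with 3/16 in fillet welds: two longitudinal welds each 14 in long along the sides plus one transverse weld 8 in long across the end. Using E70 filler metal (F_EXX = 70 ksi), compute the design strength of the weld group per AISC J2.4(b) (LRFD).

t_e = 0.707 × 0.1875 = 0.1326 in.
R_nwl = 0.6 × 70 × 0.1326 × 28 = 155.9 kips (longitudinal, 2 welds).
R_nwt = 0.6 × 70 × 0.1326 × 8 = 44.54 kips (transverse, base value).
(i) R_nwl + R_nwt = 200.4 kips; (ii) 0.85 R_nwl + 1.5 R_nwt = 199.3 kips.
R_n = max = 200.4 kips [governs: (i)]; φR_n = 150.3 kips.

φR_n ≈ 150 kips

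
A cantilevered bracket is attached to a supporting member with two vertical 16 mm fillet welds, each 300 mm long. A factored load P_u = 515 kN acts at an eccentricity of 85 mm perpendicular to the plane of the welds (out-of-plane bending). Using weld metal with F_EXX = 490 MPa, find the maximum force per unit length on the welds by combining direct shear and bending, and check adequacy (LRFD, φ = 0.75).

f_max ≈ 1690 N/mm; adequate

L_w = 2 × 300 = 600 mm; section modulus (unit throat) S = 2 × L²/6 = 30000 mm².
Direct shear f_v = P/L_w = 515×10³/600 = 858.3 N/mm.
Moment M = P × e = 515×10³ × 85 = 43775000 N·mm; bending f_b = M/S = 1459 N/mm.
f_max = √(f_v² + f_b²) = √(858.3² + 1459²) = 1693 N/mm.
φr_n = 0.75 × 0.6 × 490 × (0.707 × 16) = 2494 N/mm → adequate.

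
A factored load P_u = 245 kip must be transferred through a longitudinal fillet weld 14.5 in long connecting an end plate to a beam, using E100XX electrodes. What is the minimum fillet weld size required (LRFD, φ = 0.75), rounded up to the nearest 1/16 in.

E100XX → F_EXX = 100 ksi.
Total weld length L = 14.5 in.
Required throat t_e = P_u / (φ × 0.6 F_EXX × L) = 245 / (0.75 × 0.6 × 100 × 14.5) = 0.3755 in.
Required leg w = t_e / 0.707 = 0.5311 in → use 9/16 in.

w = 9/16 in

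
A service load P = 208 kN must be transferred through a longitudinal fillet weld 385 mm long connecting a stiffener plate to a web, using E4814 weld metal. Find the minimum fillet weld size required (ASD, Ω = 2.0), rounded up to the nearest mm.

w = 6 mm

E48XX → F_EXX = 480 MPa.
Total weld length L = 385 mm.
Required throat t_e = P × Ω / (0.6 F_EXX × L) = 208 × 2.0 / (0.6 × 480 × 385 × 10⁻³) = 3.752 mm.
Required leg w = t_e / 0.707 = 5.307 mm → use 6 mm.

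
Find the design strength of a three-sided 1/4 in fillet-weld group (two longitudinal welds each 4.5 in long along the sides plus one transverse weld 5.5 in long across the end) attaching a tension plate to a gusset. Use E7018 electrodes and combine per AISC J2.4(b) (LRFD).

φR_n ≈ 88.5 kips

E70XX → F_EXX = 70 ksi.
t_e = 0.707 × 0.25 = 0.1767 in.
R_nwl = 0.6 × 70 × 0.1767 × 9 = 66.81 kips (longitudinal, 2 welds).
R_nwt = 0.6 × 70 × 0.1767 × 5.5 = 40.83 kips (transverse, base value).
(i) R_nwl + R_nwt = 107.6 kips; (ii) 0.85 R_nwl + 1.5 R_nwt = 118 kips.
R_n = max = 118 kips [governs: (ii)]; φR_n = 88.53 kips.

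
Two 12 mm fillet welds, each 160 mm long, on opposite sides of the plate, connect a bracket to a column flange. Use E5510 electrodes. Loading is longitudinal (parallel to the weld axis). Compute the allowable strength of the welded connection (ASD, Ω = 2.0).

E55XX → F_EXX = 550 MPa.
Effective throat t_e = 0.707 × 12 = 8.484 mm.
Total length L = 320 mm; A_we = 8.484 × 320 = 2715 mm².
F_nw = 0.6 F_EXX = 0.6 × 550 = 330 MPa.
R_n = 330 × 2715 × 10⁻³ = 895.9 kN; R_n/Ω = 895.9/2.0 = 448 kN.

R_n/Ω ≈ 448 kN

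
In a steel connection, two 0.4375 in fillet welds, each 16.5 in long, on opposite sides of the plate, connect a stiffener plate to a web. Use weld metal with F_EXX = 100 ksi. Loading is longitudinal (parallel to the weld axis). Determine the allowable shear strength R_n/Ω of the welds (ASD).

R_n/Ω ≈ 306 kips

Effective throat t_e = 0.707 × 0.4375 = 0.3093 in.
Total length L = 33 in; A_we = 0.3093 × 33 = 10.21 in².
F_nw = 0.6 F_EXX = 0.6 × 100 = 60 ksi.
R_n = 60 × 10.21 = 612.4 kips; R_n/Ω = 612.4/2.0 = 306.2 kips.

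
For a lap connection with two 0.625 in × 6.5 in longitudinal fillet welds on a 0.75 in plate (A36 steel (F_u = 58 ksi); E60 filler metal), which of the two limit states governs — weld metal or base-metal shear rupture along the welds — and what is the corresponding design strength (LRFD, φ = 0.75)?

φR_n ≈ 155 kips (weld metal governs)

E60XX → F_EXX = 60 ksi.
t_e = 0.707 × 0.625 = 0.4419 in; L = 13 in.
Weld metal: φR_n = 0.75 × 0.6 × 60 × 0.4419 × 13 = 155.1 kips.
Base metal (shear rupture): φR_n = 0.75 × 0.6 × 58 × 0.75 × 13 = 254.5 kips.
Governing: weld metal.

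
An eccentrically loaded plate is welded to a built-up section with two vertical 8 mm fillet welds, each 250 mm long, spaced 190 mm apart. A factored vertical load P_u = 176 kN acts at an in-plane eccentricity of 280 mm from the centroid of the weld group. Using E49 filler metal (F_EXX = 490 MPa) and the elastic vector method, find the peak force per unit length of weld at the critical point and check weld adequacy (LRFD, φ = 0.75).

Total weld length L_w = 500 mm. Treat welds as unit-width lines.
Polar moment about centroid: J = 2[d³/12 + d(b/2)²] = 2[250³/12 + 250×95²] = 7117000 mm³.
Direct shear f_v = P/L_w = 176×10³ / 500 = 352 N/mm (vertical).
Torsion M = P·e = 176×10³ × 280 = 49280000 N·mm.
Critical point at (x, y) = (95, 125) from centroid. f_tx = M·y/J = 865.6 N/mm; f_ty = M·x/J = 657.8 N/mm.
Resultant f_max = √[f_tx² + (f_v + f_ty)²] = √[865.6² + (352 + 657.8)²] = 1330 N/mm.
Capacity per unit length: φr_n = 0.75 × 0.6 × 490 × (0.707 × 8) = 1247 N/mm.
1330 > 1247 → NOT adequate.

f_max ≈ 1330 N/mm; NOT adequate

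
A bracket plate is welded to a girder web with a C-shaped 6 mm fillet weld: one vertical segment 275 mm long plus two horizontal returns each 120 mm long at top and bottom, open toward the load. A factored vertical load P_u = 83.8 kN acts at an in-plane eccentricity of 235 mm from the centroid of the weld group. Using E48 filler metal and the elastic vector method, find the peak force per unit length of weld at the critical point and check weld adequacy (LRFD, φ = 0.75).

E48XX → F_EXX = 480 MPa.
Total weld length L_w = 515 mm. Treat welds as unit-width lines.
Centroid: x̄ = 2×120×60 / 515 = 27.96 mm from the vertical weld.
Polar moment about centroid: J = I_x + I_y = [275³/12 + 2×120×137.5²] + [275×27.96² + 2(120³/12 + 120×32.04²)] = 7020000 mm³.
Direct shear f_v = P/L_w = 83.8×10³ / 515 = 162.7 N/mm (vertical).
Torsion M = P·e = 83.8×10³ × 235 = 19693000 N·mm.
Critical point at (x, y) = (92.04, 137.5) from centroid. f_tx = M·y/J = 385.7 N/mm; f_ty = M·x/J = 258.2 N/mm.
Resultant f_max = √[f_tx² + (f_v + f_ty)²] = √[385.7² + (162.7 + 258.2)²] = 570.9 N/mm.
Capacity per unit length: φr_n = 0.75 × 0.6 × 480 × (0.707 × 6) = 916.3 N/mm.
570.9 ≤ 916.3 → adequate.

f_max ≈ 571 N/mm; adequate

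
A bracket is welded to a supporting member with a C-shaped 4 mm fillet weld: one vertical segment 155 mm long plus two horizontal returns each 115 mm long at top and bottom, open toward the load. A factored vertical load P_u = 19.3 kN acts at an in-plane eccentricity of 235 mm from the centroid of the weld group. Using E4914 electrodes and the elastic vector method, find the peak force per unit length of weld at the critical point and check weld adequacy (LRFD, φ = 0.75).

E49XX → F_EXX = 490 MPa.
Total weld length L_w = 385 mm. Treat welds as unit-width lines.
Centroid: x̄ = 2×115×57.5 / 385 = 34.35 mm from the vertical weld.
Polar moment about centroid: J = I_x + I_y = [155³/12 + 2×115×77.5²] + [155×34.35² + 2(115³/12 + 115×23.15²)] = 2251000 mm³.
Direct shear f_v = P/L_w = 19.3×10³ / 385 = 50.13 N/mm (vertical).
Torsion M = P·e = 19.3×10³ × 235 = 4535500 N·mm.
Critical point at (x, y) = (80.65, 77.5) from centroid. f_tx = M·y/J = 156.1 N/mm; f_ty = M·x/J = 162.5 N/mm.
Resultant f_max = √[f_tx² + (f_v + f_ty)²] = √[156.1² + (50.13 + 162.5)²] = 263.8 N/mm.
Capacity per unit length: φr_n = 0.75 × 0.6 × 490 × (0.707 × 4) = 623.6 N/mm.
263.8 ≤ 623.6 → adequate.

f_max ≈ 264 N/mm; adequate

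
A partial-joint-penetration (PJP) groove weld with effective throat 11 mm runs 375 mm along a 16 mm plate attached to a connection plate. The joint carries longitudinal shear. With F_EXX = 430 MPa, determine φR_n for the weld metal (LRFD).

Effective throat (given) t_e = 11 mm.
A_we = 11 × 375 = 4125 mm².
F_nw = 0.6 F_EXX = 258 MPa.
φR_n = 0.75 × 258 × 4125 × 10⁻³ = 798.2 kN.

φR_n ≈ 798 kN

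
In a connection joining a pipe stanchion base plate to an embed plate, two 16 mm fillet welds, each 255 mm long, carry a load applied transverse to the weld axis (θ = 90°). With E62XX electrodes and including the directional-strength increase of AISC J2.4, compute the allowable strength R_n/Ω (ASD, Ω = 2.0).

R_n/Ω ≈ 1610 kN

E62XX → F_EXX = 620 MPa.
t_e = 0.707 × 16 = 11.31 mm; A_we = 11.31 × 510 = 5769 mm².
Directional factor: 1.0 + 0.5 sin^1.5(90°) = 1.5.
F_nw = 0.6 × 620 × 1.5 = 558 MPa.
R_n/Ω = (558 × 5769) / 2.0 × 10⁻³ = 1610 kN.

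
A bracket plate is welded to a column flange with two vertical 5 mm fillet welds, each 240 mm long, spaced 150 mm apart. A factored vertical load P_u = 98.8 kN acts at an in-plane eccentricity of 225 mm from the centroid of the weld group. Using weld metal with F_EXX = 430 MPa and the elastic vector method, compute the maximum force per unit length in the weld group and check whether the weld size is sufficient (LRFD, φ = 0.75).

f_max ≈ 758 N/mm; NOT adequate

Total weld length L_w = 480 mm. Treat welds as unit-width lines.
Polar moment about centroid: J = 2[d³/12 + d(b/2)²] = 2[240³/12 + 240×75²] = 5004000 mm³.
Direct shear f_v = P/L_w = 98.8×10³ / 480 = 205.8 N/mm (vertical).
Torsion M = P·e = 98.8×10³ × 225 = 22230000 N·mm.
Critical point at (x, y) = (75, 120) from centroid. f_tx = M·y/J = 533.1 N/mm; f_ty = M·x/J = 333.2 N/mm.
Resultant f_max = √[f_tx² + (f_v + f_ty)²] = √[533.1² + (205.8 + 333.2)²] = 758.1 N/mm.
Capacity per unit length: φr_n = 0.75 × 0.6 × 430 × (0.707 × 5) = 684 N/mm.
758.1 > 684 → NOT adequate.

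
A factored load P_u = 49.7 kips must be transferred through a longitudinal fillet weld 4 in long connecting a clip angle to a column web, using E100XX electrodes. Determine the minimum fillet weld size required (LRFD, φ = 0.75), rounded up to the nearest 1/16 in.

E100XX → F_EXX = 100 ksi.
Total weld length L = 4 in.
Required throat t_e = P_u / (φ × 0.6 F_EXX × L) = 49.7 / (0.75 × 0.6 × 100 × 4) = 0.2761 in.
Required leg w = t_e / 0.707 = 0.3905 in → use 7/16 in.

w = 7/16 in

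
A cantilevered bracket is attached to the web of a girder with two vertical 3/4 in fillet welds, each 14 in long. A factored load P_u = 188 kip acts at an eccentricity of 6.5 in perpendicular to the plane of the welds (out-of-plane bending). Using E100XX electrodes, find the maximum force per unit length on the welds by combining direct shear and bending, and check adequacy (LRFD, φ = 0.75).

f_max ≈ 19.9 kip/in; adequate

E100XX → F_EXX = 100 ksi.
L_w = 2 × 14 = 28 in; section modulus (unit throat) S = 2 × L²/6 = 65.33 in².
Direct shear f_v = P/L_w = 188/28 = 6.714 kip/in.
Moment M = P × e = 188 × 6.5 = 1222 kip·in; bending f_b = M/S = 18.7 kip/in.
f_max = √(f_v² + f_b²) = √(6.714² + 18.7²) = 19.87 kip/in.
φr_n = 0.75 × 0.6 × 100 × (0.707 × 0.75) = 23.86 kip/in → adequate.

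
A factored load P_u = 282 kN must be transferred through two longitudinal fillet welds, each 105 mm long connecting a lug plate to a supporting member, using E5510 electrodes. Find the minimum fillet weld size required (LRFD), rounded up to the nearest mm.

E55XX → F_EXX = 550 MPa.
Total weld length L = 210 mm.
Required throat t_e = P_u / (φ × 0.6 F_EXX × L) = 282 / (0.75 × 0.6 × 550 × 210 × 10⁻³) = 5.426 mm.
Required leg w = t_e / 0.707 = 7.674 mm → use 8 mm.

w = 8 mm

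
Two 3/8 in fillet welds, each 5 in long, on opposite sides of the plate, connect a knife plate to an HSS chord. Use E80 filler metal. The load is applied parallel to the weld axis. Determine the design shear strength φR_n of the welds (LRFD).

E80XX → F_EXX = 80 ksi.
Effective throat t_e = 0.707 × 0.375 = 0.2651 in.
Total length L = 10 in; A_we = 0.2651 × 10 = 2.651 in².
F_nw = 0.6 F_EXX = 0.6 × 80 = 48 ksi.
φR_n = 0.75 × 48 × 2.651 = 95.45 kips.

φR_n ≈ 95.4 kips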